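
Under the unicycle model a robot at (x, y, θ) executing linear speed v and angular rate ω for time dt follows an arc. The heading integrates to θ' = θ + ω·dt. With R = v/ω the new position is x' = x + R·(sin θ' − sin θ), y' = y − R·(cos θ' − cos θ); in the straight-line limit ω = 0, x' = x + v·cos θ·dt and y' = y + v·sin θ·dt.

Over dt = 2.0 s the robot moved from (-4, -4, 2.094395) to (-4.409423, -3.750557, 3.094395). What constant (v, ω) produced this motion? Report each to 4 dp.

Δθ = 3.094395 − 2.094395 = 1.000000
ω = Δθ/dt = 1.000000/2.0 = 0.5000
R = Δx/(sin θ' − sin θ) = 0.5000
v = R·ω = 0.5000·0.5000 = 0.2500

v = 0.2500, ω = 0.5000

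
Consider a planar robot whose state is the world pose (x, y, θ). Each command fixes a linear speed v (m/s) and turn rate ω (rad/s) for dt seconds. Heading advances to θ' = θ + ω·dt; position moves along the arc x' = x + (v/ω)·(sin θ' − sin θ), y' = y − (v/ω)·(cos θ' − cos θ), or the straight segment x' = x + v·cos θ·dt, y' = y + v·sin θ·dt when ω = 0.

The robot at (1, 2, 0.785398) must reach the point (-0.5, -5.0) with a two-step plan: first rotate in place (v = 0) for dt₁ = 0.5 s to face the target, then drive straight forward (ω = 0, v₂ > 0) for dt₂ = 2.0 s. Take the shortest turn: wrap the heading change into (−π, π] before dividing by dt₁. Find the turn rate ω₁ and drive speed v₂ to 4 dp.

heading to target = atan2(-5−2, -0.5−1) = -1.7819
Δθ = wrap(-1.7819 − 0.7854) = -2.5673; ω₁ = Δθ/dt₁ = -5.1346
distance = √((-0.5−1)² + (-5−2)²) = 7.1589; v₂ = distance/dt₂ = 3.5795

ω₁ = -5.1346, v₂ = 3.5795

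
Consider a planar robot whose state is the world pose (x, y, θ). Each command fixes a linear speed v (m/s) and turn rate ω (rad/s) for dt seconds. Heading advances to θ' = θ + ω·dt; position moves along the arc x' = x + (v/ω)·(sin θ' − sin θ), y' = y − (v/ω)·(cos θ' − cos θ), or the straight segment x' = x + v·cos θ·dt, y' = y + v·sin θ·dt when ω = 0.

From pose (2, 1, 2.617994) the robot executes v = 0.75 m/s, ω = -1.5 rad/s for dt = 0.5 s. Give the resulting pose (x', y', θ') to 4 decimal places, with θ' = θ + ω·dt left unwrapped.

θ' = 2.6180 + -1.5·0.5 = 1.8680
R = v/ω = 0.75/-1.5 = -0.5000
x' = 2 + -0.5000·(sin 1.8680 − sin 2.6180) = 1.7719
y' = 1 − -0.5000·(cos 1.8680 − cos 2.6180) = 1.2866

(1.7719, 1.2866, 1.8680)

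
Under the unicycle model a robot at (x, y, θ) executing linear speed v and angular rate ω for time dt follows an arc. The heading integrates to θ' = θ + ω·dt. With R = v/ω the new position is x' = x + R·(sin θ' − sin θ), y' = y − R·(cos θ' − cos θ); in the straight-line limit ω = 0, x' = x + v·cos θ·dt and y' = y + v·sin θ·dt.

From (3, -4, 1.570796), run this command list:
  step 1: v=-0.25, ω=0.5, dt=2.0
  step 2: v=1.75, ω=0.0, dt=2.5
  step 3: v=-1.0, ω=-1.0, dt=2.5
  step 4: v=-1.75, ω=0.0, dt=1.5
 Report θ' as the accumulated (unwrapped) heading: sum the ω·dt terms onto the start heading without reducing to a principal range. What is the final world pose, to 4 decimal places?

step 1: θ'=2.5708 (R=-0.5000) → pose (3.2298, -4.4207, 2.5708)
step 2: θ'=2.5708 (straight) → pose (-0.4516, -2.0569, 2.5708)
step 3: θ'=0.0708 (R=1.0000) → pose (-0.9212, -3.8959, 0.0708)
step 4: θ'=0.0708 (straight) → pose (-3.5396, -4.0816, 0.0708)

(-3.5396, -4.0816, 0.0708)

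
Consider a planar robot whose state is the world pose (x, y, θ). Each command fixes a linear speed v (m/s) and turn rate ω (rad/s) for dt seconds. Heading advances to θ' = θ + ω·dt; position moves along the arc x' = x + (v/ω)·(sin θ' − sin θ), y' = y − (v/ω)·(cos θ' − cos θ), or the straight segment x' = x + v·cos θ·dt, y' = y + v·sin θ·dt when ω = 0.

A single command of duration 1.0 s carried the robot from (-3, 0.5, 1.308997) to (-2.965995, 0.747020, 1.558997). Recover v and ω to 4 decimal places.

Δθ = 1.558997 − 1.308997 = 0.250000
ω = Δθ/dt = 0.250000/1.0 = 0.2500
R = −Δy/(cos θ' − cos θ) = 1.0000
v = R·ω = 1.0000·0.2500 = 0.2500

v = 0.2500, ω = 0.2500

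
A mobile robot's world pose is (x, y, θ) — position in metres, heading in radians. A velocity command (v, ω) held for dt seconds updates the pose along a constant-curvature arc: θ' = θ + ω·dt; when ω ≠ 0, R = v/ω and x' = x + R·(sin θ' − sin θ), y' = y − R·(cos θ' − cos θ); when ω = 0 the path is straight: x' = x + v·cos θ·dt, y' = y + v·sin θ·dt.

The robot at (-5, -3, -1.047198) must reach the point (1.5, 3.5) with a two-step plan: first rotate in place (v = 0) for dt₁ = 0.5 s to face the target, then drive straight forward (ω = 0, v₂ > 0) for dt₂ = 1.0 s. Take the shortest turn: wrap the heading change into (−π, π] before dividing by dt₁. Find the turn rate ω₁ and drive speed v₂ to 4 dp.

heading to target = atan2(3.5−-3, 1.5−-5) = 0.7854
Δθ = wrap(0.7854 − -1.0472) = 1.8326; ω₁ = Δθ/dt₁ = 3.6652
distance = √((1.5−-5)² + (3.5−-3)²) = 9.1924; v₂ = distance/dt₂ = 9.1924

ω₁ = 3.6652, v₂ = 9.1924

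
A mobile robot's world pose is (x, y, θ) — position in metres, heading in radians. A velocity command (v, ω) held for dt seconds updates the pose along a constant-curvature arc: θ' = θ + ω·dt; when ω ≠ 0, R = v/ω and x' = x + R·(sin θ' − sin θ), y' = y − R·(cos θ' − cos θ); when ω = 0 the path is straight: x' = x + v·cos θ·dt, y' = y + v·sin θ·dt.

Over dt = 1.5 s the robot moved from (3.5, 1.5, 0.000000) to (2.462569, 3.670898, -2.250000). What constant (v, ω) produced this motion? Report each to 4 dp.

v = -2.0000, ω = -1.5000

Δθ = -2.250000 − 0.000000 = -2.250000
ω = Δθ/dt = -2.250000/1.5 = -1.5000
R = −Δy/(cos θ' − cos θ) = 1.3333
v = R·ω = 1.3333·-1.5000 = -2.0000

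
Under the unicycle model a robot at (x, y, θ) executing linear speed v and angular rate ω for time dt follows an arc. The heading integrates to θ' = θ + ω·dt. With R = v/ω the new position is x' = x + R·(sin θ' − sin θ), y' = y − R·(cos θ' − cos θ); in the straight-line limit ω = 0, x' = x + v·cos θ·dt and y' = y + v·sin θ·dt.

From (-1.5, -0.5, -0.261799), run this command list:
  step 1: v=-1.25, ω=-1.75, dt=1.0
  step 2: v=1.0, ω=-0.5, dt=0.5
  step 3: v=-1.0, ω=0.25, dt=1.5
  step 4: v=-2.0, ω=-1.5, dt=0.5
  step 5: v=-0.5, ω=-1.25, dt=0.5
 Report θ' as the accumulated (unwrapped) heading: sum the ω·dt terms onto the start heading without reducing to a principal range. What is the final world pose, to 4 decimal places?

step 1: θ'=-2.0118 (R=0.7143) → pose (-1.9611, 0.4948, -2.0118)
step 2: θ'=-2.2618 (R=-2.0000) → pose (-2.2285, 0.0739, -2.2618)
step 3: θ'=-1.8868 (R=-4.0000) → pose (-1.5090, 1.3801, -1.8868)
step 4: θ'=-2.6368 (R=1.3333) → pose (-0.8865, 2.1327, -2.6368)
step 5: θ'=-3.2618 (R=0.4000) → pose (-0.6451, 2.1797, -3.2618)

(-0.6451, 2.1797, -3.2618)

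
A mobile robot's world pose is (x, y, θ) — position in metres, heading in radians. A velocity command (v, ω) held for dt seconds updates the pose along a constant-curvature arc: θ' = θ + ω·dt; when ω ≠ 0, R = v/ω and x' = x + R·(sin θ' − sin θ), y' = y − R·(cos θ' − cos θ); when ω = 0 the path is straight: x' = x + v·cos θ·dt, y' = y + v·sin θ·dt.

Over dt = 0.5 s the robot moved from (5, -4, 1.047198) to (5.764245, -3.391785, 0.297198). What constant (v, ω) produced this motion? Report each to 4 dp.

v = 2.0000, ω = -1.5000

Δθ = 0.297198 − 1.047198 = -0.750000
ω = Δθ/dt = -0.750000/0.5 = -1.5000
R = Δx/(sin θ' − sin θ) = -1.3333
v = R·ω = -1.3333·-1.5000 = 2.0000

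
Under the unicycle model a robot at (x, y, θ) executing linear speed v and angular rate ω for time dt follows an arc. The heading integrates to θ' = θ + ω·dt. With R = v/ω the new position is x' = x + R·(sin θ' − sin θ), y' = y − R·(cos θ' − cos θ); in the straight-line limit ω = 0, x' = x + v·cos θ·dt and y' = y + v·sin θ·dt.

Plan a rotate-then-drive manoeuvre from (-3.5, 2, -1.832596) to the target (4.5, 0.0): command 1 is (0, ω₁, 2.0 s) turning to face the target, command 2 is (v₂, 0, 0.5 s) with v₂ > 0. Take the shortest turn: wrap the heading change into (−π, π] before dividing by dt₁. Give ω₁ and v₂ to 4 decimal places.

heading to target = atan2(0−2, 4.5−-3.5) = -0.2450
Δθ = wrap(-0.2450 − -1.8326) = 1.5876; ω₁ = Δθ/dt₁ = 0.7938
distance = √((4.5−-3.5)² + (0−2)²) = 8.2462; v₂ = distance/dt₂ = 16.4924

ω₁ = 0.7938, v₂ = 16.4924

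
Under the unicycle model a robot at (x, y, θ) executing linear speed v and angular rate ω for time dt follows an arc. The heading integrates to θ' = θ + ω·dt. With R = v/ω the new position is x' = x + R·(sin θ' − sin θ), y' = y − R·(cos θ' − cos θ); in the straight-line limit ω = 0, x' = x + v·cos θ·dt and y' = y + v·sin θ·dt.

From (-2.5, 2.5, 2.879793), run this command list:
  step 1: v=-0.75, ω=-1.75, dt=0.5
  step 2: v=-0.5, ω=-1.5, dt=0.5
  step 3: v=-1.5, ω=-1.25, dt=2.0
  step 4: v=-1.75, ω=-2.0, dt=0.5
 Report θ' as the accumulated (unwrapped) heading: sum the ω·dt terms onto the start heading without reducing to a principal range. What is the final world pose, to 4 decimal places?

(-4.3396, 2.8378, -2.2452)

step 1: θ'=2.0048 (R=0.4286) → pose (-2.2221, 2.2662, 2.0048)
step 2: θ'=1.2548 (R=0.3333) → pose (-2.2077, 2.0225, 1.2548)
step 3: θ'=-1.2452 (R=1.2000) → pose (-4.4852, 2.0116, -1.2452)
step 4: θ'=-2.2452 (R=0.8750) → pose (-4.3396, 2.8378, -2.2452)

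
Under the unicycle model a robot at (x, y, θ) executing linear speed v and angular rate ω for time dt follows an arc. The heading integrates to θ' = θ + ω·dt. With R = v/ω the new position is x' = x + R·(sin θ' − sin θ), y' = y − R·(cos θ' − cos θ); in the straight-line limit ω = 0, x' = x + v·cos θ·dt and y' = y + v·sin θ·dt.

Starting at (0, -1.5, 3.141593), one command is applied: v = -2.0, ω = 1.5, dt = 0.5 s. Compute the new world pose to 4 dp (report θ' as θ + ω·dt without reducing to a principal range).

θ' = 3.1416 + 1.5·0.5 = 3.8916
R = v/ω = -2.0/1.5 = -1.3333
x' = 0 + -1.3333·(sin 3.8916 − sin 3.1416) = 0.9089
y' = -1.5 − -1.3333·(cos 3.8916 − cos 3.1416) = -1.1423

(0.9089, -1.1423, 3.8916)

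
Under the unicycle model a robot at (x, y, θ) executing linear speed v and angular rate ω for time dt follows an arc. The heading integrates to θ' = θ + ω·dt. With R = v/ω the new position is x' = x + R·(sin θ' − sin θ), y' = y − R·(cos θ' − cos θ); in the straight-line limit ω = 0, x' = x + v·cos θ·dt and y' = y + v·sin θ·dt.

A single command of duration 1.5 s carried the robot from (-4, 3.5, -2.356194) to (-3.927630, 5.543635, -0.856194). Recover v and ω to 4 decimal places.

Δθ = -0.856194 − -2.356194 = 1.500000
ω = Δθ/dt = 1.500000/1.5 = 1.0000
R = −Δy/(cos θ' − cos θ) = -1.5000
v = R·ω = -1.5000·1.0000 = -1.5000

v = -1.5000, ω = 1.0000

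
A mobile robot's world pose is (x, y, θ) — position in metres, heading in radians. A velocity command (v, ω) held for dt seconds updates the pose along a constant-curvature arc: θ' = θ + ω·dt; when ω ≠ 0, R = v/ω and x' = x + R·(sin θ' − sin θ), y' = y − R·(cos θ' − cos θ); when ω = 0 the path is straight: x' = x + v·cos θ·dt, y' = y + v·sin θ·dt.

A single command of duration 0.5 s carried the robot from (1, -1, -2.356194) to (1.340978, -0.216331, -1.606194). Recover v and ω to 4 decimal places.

Δθ = -1.606194 − -2.356194 = 0.750000
ω = Δθ/dt = 0.750000/0.5 = 1.5000
R = −Δy/(cos θ' − cos θ) = -1.1667
v = R·ω = -1.1667·1.5000 = -1.7500

v = -1.7500, ω = 1.5000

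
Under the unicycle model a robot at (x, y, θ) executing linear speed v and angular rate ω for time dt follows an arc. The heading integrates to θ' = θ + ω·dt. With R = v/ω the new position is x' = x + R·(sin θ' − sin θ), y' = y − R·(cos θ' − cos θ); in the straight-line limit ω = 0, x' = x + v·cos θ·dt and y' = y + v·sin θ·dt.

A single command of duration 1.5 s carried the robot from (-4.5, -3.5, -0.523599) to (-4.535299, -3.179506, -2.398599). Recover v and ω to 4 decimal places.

v = -0.2500, ω = -1.2500

Δθ = -2.398599 − -0.523599 = -1.875000
ω = Δθ/dt = -1.875000/1.5 = -1.2500
R = −Δy/(cos θ' − cos θ) = 0.2000
v = R·ω = 0.2000·-1.2500 = -0.2500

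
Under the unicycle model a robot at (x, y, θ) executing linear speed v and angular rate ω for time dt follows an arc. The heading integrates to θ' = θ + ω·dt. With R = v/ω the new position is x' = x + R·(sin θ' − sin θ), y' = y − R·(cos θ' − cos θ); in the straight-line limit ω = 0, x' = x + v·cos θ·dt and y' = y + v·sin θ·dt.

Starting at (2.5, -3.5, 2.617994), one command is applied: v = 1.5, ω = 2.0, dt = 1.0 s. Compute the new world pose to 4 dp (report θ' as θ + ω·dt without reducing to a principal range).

θ' = 2.6180 + 2.0·1.0 = 4.6180
R = v/ω = 1.5/2.0 = 0.7500
x' = 2.5 + 0.7500·(sin 4.6180 − sin 2.6180) = 1.3783
y' = -3.5 − 0.7500·(cos 4.6180 − cos 2.6180) = -4.0788

(1.3783, -4.0788, 4.6180)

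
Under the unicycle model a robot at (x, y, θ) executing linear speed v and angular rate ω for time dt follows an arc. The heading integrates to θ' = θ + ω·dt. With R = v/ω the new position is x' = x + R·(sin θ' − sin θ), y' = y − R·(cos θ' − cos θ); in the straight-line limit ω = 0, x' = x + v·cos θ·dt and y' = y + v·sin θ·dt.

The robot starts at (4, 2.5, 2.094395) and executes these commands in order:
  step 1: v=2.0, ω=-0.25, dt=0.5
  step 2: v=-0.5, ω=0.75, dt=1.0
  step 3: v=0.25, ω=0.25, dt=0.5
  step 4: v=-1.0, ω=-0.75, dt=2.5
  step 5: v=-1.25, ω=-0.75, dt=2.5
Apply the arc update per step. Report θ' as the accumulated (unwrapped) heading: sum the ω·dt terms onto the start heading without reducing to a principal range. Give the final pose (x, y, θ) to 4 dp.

(1.8030, 0.9746, -0.9056)

step 1: θ'=1.9694 (R=-8.0000) → pose (3.5554, 3.3950, 1.9694)
step 2: θ'=2.7194 (R=-0.6667) → pose (3.8966, 3.0456, 2.7194)
step 3: θ'=2.8444 (R=1.0000) → pose (3.7797, 3.0896, 2.8444)
step 4: θ'=0.9694 (R=1.3333) → pose (4.4886, 1.0603, 0.9694)
step 5: θ'=-0.9056 (R=1.6667) → pose (1.8030, 0.9746, -0.9056)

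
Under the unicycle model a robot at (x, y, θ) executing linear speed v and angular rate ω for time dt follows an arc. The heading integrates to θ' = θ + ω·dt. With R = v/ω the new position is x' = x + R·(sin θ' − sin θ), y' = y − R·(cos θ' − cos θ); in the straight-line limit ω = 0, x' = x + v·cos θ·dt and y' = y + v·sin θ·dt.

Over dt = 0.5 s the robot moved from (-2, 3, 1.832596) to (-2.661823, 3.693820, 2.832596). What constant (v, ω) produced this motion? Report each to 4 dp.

Δθ = 2.832596 − 1.832596 = 1.000000
ω = Δθ/dt = 1.000000/0.5 = 2.0000
R = −Δy/(cos θ' − cos θ) = 1.0000
v = R·ω = 1.0000·2.0000 = 2.0000

v = 2.0000, ω = 2.0000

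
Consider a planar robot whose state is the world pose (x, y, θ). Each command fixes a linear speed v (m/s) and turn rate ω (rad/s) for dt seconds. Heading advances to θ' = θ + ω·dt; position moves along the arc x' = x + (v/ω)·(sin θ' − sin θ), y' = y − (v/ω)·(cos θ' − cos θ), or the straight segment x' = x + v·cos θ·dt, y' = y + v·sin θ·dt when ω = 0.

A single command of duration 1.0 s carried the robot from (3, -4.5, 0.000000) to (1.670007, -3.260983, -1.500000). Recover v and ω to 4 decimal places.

Δθ = -1.500000 − 0.000000 = -1.500000
ω = Δθ/dt = -1.500000/1.0 = -1.5000
R = Δx/(sin θ' − sin θ) = 1.3333
v = R·ω = 1.3333·-1.5000 = -2.0000

v = -2.0000, ω = -1.5000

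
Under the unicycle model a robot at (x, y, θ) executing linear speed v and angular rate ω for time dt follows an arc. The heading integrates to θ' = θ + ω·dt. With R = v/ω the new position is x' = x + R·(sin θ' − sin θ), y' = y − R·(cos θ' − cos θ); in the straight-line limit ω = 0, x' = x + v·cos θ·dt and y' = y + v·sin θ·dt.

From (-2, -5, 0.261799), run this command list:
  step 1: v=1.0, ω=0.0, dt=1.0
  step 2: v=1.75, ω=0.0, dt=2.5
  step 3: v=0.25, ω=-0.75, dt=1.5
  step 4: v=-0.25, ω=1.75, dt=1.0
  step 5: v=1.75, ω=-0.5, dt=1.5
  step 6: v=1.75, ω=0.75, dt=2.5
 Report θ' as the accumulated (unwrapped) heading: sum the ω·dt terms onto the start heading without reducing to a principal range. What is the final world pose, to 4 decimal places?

step 1: θ'=0.2618 (straight) → pose (-1.0341, -4.7412, 0.2618)
step 2: θ'=0.2618 (straight) → pose (3.1919, -3.6088, 0.2618)
step 3: θ'=-0.8632 (R=-0.3333) → pose (3.5314, -3.7142, -0.8632)
step 4: θ'=0.8868 (R=-0.1429) → pose (3.3122, -3.7167, 0.8868)
step 5: θ'=0.1368 (R=-3.5000) → pose (5.5475, -2.4611, 0.1368)
step 6: θ'=2.0118 (R=2.3333) → pose (7.3394, 0.8464, 2.0118)

(7.3394, 0.8464, 2.0118)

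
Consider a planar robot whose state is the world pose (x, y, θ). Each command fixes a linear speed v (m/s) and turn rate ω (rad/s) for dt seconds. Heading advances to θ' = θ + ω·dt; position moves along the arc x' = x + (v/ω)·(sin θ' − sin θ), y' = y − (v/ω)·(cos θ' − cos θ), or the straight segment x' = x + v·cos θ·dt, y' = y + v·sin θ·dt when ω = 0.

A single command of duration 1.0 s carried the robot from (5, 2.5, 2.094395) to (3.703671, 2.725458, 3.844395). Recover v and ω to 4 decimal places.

Δθ = 3.844395 − 2.094395 = 1.750000
ω = Δθ/dt = 1.750000/1.0 = 1.7500
R = Δx/(sin θ' − sin θ) = 0.8571
v = R·ω = 0.8571·1.7500 = 1.5000

v = 1.5000, ω = 1.7500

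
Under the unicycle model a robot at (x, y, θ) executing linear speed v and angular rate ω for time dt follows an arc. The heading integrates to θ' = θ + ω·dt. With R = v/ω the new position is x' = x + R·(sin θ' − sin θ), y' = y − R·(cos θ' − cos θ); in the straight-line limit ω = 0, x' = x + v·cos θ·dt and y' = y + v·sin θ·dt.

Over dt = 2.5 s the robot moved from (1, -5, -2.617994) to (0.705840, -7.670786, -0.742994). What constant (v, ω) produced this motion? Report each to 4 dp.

Δθ = -0.742994 − -2.617994 = 1.875000
ω = Δθ/dt = 1.875000/2.5 = 0.7500
R = −Δy/(cos θ' − cos θ) = 1.6667
v = R·ω = 1.6667·0.7500 = 1.2500

v = 1.2500, ω = 0.7500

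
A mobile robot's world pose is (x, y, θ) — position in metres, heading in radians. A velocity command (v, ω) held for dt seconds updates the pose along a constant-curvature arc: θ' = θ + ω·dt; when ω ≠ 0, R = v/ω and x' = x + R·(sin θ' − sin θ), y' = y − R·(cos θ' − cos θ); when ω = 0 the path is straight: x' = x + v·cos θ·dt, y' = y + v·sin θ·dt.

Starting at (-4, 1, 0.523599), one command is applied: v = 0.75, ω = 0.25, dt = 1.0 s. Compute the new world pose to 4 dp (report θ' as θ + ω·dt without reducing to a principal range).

(-3.4039, 1.4519, 0.7736)

θ' = 0.5236 + 0.25·1.0 = 0.7736
R = v/ω = 0.75/0.25 = 3.0000
x' = -4 + 3.0000·(sin 0.7736 − sin 0.5236) = -3.4039
y' = 1 − 3.0000·(cos 0.7736 − cos 0.5236) = 1.4519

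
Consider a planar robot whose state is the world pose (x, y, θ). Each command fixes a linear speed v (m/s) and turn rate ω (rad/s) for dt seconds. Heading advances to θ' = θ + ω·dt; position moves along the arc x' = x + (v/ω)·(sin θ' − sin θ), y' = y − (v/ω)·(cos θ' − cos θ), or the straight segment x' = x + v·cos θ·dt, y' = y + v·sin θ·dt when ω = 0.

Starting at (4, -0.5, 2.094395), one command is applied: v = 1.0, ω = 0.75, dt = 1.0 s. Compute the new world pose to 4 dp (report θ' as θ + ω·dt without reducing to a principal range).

(3.2358, 0.1082, 2.8444)

θ' = 2.0944 + 0.75·1.0 = 2.8444
R = v/ω = 1.0/0.75 = 1.3333
x' = 4 + 1.3333·(sin 2.8444 − sin 2.0944) = 3.2358
y' = -0.5 − 1.3333·(cos 2.8444 − cos 2.0944) = 0.1082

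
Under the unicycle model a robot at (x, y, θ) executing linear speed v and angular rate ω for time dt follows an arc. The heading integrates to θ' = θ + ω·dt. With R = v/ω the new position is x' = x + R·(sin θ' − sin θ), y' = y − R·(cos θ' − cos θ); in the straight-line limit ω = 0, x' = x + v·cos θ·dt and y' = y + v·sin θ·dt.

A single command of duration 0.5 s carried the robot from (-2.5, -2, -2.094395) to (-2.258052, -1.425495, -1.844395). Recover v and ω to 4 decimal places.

v = -1.2500, ω = 0.5000

Δθ = -1.844395 − -2.094395 = 0.250000
ω = Δθ/dt = 0.250000/0.5 = 0.5000
R = −Δy/(cos θ' − cos θ) = -2.5000
v = R·ω = -2.5000·0.5000 = -1.2500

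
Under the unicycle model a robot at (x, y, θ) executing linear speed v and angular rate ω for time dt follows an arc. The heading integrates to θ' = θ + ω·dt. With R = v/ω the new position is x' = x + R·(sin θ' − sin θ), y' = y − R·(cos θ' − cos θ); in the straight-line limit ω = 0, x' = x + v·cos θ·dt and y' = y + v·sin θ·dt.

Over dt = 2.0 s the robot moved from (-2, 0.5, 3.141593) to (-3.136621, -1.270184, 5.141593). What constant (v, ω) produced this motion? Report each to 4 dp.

Δθ = 5.141593 − 3.141593 = 2.000000
ω = Δθ/dt = 2.000000/2.0 = 1.0000
R = −Δy/(cos θ' − cos θ) = 1.2500
v = R·ω = 1.2500·1.0000 = 1.2500

v = 1.2500, ω = 1.0000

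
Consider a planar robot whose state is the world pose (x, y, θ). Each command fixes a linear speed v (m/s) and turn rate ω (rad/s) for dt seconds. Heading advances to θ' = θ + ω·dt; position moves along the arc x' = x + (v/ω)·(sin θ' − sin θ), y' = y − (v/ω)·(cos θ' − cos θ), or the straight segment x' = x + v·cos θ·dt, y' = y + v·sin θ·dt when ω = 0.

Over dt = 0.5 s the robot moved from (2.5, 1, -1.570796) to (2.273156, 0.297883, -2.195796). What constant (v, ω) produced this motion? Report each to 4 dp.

v = 1.5000, ω = -1.2500

Δθ = -2.195796 − -1.570796 = -0.625000
ω = Δθ/dt = -0.625000/0.5 = -1.2500
R = −Δy/(cos θ' − cos θ) = -1.2000
v = R·ω = -1.2000·-1.2500 = 1.5000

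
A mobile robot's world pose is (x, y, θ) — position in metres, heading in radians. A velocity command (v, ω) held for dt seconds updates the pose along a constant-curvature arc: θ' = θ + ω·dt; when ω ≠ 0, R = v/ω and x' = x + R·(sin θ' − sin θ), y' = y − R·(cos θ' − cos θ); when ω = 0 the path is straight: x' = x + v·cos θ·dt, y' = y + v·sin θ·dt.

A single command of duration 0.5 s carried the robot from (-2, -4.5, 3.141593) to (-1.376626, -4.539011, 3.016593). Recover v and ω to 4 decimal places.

Δθ = 3.016593 − 3.141593 = -0.125000
ω = Δθ/dt = -0.125000/0.5 = -0.2500
R = Δx/(sin θ' − sin θ) = 5.0000
v = R·ω = 5.0000·-0.2500 = -1.2500

v = -1.2500, ω = -0.2500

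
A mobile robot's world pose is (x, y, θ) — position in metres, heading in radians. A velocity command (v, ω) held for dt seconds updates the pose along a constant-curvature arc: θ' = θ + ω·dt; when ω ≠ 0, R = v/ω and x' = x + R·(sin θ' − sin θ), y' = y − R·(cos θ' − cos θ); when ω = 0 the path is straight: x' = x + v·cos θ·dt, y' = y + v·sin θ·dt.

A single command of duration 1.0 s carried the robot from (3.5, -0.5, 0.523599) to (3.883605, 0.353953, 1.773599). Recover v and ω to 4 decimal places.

Δθ = 1.773599 − 0.523599 = 1.250000
ω = Δθ/dt = 1.250000/1.0 = 1.2500
R = −Δy/(cos θ' − cos θ) = 0.8000
v = R·ω = 0.8000·1.2500 = 1.0000

v = 1.0000, ω = 1.2500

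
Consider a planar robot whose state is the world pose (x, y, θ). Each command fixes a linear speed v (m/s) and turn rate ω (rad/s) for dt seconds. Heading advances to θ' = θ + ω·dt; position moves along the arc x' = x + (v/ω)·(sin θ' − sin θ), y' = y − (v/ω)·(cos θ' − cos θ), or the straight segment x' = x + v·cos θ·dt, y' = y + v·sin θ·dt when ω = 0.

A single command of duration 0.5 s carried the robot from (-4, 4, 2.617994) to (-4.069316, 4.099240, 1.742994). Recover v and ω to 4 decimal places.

Δθ = 1.742994 − 2.617994 = -0.875000
ω = Δθ/dt = -0.875000/0.5 = -1.7500
R = −Δy/(cos θ' − cos θ) = -0.1429
v = R·ω = -0.1429·-1.7500 = 0.2500

v = 0.2500, ω = -1.7500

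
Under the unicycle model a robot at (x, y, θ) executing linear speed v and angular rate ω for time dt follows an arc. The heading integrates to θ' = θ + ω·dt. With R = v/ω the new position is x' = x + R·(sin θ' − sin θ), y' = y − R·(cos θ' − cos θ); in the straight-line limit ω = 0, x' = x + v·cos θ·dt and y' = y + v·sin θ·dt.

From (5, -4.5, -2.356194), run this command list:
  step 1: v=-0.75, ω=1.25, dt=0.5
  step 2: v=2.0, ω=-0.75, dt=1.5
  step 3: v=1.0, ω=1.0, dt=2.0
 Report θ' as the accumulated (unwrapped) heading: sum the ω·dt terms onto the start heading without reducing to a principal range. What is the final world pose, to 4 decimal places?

step 1: θ'=-1.7312 (R=-0.6000) → pose (5.1680, -4.1716, -1.7312)
step 2: θ'=-2.8562 (R=-2.6667) → pose (3.2864, -6.3045, -2.8562)
step 3: θ'=-0.8562 (R=1.0000) → pose (2.8126, -7.9193, -0.8562)

(2.8126, -7.9193, -0.8562)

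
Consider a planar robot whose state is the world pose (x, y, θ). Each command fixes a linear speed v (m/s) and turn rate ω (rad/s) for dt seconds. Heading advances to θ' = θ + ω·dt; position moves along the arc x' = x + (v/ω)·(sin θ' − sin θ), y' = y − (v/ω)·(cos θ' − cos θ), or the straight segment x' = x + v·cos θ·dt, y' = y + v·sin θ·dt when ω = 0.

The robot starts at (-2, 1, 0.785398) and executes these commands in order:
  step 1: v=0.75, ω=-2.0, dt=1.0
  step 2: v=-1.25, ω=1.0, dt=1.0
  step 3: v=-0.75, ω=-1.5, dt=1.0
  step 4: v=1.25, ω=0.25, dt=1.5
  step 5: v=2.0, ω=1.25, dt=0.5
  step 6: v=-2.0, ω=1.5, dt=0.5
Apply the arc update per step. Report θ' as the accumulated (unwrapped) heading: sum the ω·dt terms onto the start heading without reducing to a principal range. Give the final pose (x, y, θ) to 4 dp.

(-3.0077, -0.1676, 0.0354)

step 1: θ'=-1.2146 (R=-0.3750) → pose (-1.3834, 0.8656, -1.2146)
step 2: θ'=-0.2146 (R=-1.2500) → pose (-2.2887, 1.6510, -0.2146)
step 3: θ'=-1.7146 (R=0.5000) → pose (-2.6771, 2.2112, -1.7146)
step 4: θ'=-1.3396 (R=5.0000) → pose (-2.5957, 0.3490, -1.3396)
step 5: θ'=-0.7146 (R=1.6000) → pose (-2.0867, -0.4930, -0.7146)
step 6: θ'=0.0354 (R=-1.3333) → pose (-3.0077, -0.1676, 0.0354)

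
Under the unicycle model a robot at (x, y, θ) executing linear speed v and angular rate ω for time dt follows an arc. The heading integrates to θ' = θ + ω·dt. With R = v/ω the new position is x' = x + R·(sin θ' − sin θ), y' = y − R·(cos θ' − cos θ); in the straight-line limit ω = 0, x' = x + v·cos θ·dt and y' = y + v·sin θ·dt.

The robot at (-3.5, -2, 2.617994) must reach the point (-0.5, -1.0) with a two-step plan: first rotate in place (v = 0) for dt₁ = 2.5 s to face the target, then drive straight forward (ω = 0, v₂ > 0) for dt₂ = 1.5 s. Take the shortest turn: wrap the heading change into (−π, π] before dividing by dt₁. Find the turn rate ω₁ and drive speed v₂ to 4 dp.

ω₁ = -0.9185, v₂ = 2.1082

heading to target = atan2(-1−-2, -0.5−-3.5) = 0.3218
Δθ = wrap(0.3218 − 2.6180) = -2.2962; ω₁ = Δθ/dt₁ = -0.9185
distance = √((-0.5−-3.5)² + (-1−-2)²) = 3.1623; v₂ = distance/dt₂ = 2.1082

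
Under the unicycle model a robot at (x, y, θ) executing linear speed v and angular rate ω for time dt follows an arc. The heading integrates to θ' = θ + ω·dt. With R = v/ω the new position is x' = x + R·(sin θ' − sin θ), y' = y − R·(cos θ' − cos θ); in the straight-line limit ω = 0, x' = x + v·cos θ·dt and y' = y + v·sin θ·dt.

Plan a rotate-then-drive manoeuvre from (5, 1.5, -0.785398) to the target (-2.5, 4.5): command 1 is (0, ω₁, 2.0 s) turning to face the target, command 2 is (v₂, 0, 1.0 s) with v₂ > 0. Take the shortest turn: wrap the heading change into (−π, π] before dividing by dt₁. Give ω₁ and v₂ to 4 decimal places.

ω₁ = -1.3684, v₂ = 8.0777

heading to target = atan2(4.5−1.5, -2.5−5) = 2.7611
Δθ = wrap(2.7611 − -0.7854) = -2.7367; ω₁ = Δθ/dt₁ = -1.3684
distance = √((-2.5−5)² + (4.5−1.5)²) = 8.0777; v₂ = distance/dt₂ = 8.0777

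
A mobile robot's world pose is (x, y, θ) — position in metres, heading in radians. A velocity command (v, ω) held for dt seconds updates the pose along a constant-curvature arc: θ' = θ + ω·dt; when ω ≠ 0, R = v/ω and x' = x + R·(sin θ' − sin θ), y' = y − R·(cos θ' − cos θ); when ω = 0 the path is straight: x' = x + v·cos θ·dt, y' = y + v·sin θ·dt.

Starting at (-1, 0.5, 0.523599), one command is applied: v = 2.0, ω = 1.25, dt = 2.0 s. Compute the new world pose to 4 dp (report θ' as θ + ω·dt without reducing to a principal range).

(-1.6116, 3.4745, 3.0236)

θ' = 0.5236 + 1.25·2.0 = 3.0236
R = v/ω = 2.0/1.25 = 1.6000
x' = -1 + 1.6000·(sin 3.0236 − sin 0.5236) = -1.6116
y' = 0.5 − 1.6000·(cos 3.0236 − cos 0.5236) = 3.4745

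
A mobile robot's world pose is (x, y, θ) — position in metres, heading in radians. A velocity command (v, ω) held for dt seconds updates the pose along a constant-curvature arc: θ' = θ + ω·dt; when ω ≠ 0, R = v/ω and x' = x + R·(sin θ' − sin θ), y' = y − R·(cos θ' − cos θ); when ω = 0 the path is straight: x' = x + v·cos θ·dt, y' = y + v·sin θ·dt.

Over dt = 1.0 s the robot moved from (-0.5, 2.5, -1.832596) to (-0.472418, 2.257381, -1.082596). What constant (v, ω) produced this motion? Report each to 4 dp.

Δθ = -1.082596 − -1.832596 = 0.750000
ω = Δθ/dt = 0.750000/1.0 = 0.7500
R = −Δy/(cos θ' − cos θ) = 0.3333
v = R·ω = 0.3333·0.7500 = 0.2500

v = 0.2500, ω = 0.7500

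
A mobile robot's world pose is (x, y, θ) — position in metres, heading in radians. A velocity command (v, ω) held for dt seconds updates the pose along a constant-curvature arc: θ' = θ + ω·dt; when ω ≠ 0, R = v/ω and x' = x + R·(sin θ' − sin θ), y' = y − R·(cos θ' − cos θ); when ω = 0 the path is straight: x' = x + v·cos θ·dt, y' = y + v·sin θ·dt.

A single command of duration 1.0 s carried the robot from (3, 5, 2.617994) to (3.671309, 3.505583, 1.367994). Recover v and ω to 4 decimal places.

Δθ = 1.367994 − 2.617994 = -1.250000
ω = Δθ/dt = -1.250000/1.0 = -1.2500
R = −Δy/(cos θ' − cos θ) = 1.4000
v = R·ω = 1.4000·-1.2500 = -1.7500

v = -1.7500, ω = -1.2500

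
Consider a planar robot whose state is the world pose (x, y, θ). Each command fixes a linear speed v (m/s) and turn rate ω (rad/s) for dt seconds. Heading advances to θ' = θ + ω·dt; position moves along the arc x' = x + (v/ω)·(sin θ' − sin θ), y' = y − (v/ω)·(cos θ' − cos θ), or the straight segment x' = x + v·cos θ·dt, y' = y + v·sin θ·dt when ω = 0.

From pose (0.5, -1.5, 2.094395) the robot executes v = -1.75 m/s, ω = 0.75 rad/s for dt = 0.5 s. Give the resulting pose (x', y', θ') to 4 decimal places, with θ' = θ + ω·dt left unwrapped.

θ' = 2.0944 + 0.75·0.5 = 2.4694
R = v/ω = -1.75/0.75 = -2.3333
x' = 0.5 + -2.3333·(sin 2.4694 − sin 2.0944) = 1.0677
y' = -1.5 − -2.3333·(cos 2.4694 − cos 2.0944) = -2.1591

(1.0677, -2.1591, 2.4694)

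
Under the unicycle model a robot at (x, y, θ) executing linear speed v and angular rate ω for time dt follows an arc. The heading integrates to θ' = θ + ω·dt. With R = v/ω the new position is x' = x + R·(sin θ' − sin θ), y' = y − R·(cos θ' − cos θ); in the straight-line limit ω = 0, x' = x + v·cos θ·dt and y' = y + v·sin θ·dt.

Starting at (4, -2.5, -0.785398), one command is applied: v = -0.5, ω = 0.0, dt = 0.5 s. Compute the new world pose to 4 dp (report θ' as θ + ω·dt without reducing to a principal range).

θ' = -0.7854 + 0.0·0.5 = -0.7854
ω = 0 → straight: x' = 4 + -0.5·cos(-0.7854)·0.5 = 3.8232
y' = -2.5 + -0.5·sin(-0.7854)·0.5 = -2.3232

(3.8232, -2.3232, -0.7854)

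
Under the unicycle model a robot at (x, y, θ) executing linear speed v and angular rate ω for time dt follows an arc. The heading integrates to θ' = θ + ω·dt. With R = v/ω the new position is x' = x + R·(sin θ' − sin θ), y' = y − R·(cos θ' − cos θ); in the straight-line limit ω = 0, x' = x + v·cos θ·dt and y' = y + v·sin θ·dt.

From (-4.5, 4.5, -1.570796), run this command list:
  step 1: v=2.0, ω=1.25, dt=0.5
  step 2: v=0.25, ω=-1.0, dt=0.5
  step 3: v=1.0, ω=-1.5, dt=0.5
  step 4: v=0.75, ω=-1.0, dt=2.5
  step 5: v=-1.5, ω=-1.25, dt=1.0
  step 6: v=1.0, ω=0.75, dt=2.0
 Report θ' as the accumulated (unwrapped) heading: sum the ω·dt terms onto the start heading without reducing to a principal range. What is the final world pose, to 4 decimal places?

(-5.5889, 3.8591, -4.4458)

step 1: θ'=-0.9458 (R=1.6000) → pose (-4.1975, 3.5638, -0.9458)
step 2: θ'=-1.4458 (R=-0.2500) → pose (-4.1522, 3.4487, -1.4458)
step 3: θ'=-2.1958 (R=-0.6667) → pose (-4.2731, 2.9756, -2.1958)
step 4: θ'=-4.6958 (R=-0.7500) → pose (-5.6312, 3.4019, -4.6958)
step 5: θ'=-5.9458 (R=1.2000) → pose (-6.4338, 2.2497, -5.9458)
step 6: θ'=-4.4458 (R=1.3333) → pose (-5.5889, 3.8591, -4.4458)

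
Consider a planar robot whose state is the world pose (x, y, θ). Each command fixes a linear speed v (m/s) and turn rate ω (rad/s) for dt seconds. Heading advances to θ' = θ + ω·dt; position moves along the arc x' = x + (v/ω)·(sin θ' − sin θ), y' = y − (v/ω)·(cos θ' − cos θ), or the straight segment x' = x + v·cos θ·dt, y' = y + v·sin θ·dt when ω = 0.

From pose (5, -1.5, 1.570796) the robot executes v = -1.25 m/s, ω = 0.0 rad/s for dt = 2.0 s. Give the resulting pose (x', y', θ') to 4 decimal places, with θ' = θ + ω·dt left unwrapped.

(5.0000, -4.0000, 1.5708)

θ' = 1.5708 + 0.0·2.0 = 1.5708
ω = 0 → straight: x' = 5 + -1.25·cos(1.5708)·2.0 = 5.0000
y' = -1.5 + -1.25·sin(1.5708)·2.0 = -4.0000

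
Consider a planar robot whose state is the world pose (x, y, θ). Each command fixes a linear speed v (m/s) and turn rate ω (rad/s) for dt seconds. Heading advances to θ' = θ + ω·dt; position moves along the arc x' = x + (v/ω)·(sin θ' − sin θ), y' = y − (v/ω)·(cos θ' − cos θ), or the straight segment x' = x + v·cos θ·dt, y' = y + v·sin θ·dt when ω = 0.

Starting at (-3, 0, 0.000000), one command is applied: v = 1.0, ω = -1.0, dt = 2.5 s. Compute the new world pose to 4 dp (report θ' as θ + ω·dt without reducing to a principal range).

(-2.4015, -1.8011, -2.5000)

θ' = 0.0000 + -1.0·2.5 = -2.5000
R = v/ω = 1.0/-1.0 = -1.0000
x' = -3 + -1.0000·(sin -2.5000 − sin 0.0000) = -2.4015
y' = 0 − -1.0000·(cos -2.5000 − cos 0.0000) = -1.8011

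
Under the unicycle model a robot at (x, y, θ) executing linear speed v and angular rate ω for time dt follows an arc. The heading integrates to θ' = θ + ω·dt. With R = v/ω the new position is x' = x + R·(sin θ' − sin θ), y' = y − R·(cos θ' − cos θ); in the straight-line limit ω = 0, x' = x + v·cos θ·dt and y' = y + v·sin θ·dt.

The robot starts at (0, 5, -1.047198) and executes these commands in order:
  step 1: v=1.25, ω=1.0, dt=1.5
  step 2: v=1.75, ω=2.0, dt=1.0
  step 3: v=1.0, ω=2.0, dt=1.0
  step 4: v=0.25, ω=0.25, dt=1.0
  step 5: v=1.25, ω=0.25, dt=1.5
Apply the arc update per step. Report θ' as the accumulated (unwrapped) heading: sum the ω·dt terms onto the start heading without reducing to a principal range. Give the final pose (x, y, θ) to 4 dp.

step 1: θ'=0.4528 (R=1.2500) → pose (1.6294, 4.5010, 0.4528)
step 2: θ'=2.4528 (R=0.8750) → pose (1.8027, 5.9633, 2.4528)
step 3: θ'=4.4528 (R=0.5000) → pose (1.0017, 5.7056, 4.4528)
step 4: θ'=4.7028 (R=1.0000) → pose (0.9682, 5.4585, 4.7028)
step 5: θ'=5.0778 (R=5.0000) → pose (1.2981, 3.6239, 5.0778)

(1.2981, 3.6239, 5.0778)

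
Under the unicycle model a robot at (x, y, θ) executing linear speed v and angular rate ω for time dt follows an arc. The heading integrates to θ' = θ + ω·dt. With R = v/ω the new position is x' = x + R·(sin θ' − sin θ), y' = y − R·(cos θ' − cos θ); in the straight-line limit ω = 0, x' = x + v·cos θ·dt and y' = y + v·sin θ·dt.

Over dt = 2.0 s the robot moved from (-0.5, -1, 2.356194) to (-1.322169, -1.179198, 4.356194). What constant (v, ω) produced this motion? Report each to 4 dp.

Δθ = 4.356194 − 2.356194 = 2.000000
ω = Δθ/dt = 2.000000/2.0 = 1.0000
R = Δx/(sin θ' − sin θ) = 0.5000
v = R·ω = 0.5000·1.0000 = 0.5000

v = 0.5000, ω = 1.0000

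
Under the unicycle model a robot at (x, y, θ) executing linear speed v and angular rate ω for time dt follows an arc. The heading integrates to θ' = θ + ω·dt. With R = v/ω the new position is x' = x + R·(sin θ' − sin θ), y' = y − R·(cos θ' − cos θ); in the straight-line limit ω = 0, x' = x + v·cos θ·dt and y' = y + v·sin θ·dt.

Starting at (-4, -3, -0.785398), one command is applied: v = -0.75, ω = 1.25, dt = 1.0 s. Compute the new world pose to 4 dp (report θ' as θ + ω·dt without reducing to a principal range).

(-4.6931, -2.8879, 0.4646)

θ' = -0.7854 + 1.25·1.0 = 0.4646
R = v/ω = -0.75/1.25 = -0.6000
x' = -4 + -0.6000·(sin 0.4646 − sin -0.7854) = -4.6931
y' = -3 − -0.6000·(cos 0.4646 − cos -0.7854) = -2.8879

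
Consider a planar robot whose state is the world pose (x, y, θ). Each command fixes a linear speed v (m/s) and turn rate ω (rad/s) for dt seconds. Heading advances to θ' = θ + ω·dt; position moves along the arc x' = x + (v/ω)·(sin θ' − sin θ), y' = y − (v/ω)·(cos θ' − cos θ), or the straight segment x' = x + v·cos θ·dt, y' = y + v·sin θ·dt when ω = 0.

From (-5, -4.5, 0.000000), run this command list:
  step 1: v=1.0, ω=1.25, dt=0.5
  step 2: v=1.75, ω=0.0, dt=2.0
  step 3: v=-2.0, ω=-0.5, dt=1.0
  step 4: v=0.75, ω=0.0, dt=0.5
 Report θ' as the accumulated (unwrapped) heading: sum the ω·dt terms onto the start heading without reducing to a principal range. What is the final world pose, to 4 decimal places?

(-3.1632, -2.9791, 0.1250)

step 1: θ'=0.6250 (R=0.8000) → pose (-4.5319, -4.3488, 0.6250)
step 2: θ'=0.6250 (straight) → pose (-1.6936, -2.3009, 0.6250)
step 3: θ'=0.1250 (R=4.0000) → pose (-3.5352, -3.0259, 0.1250)
step 4: θ'=0.1250 (straight) → pose (-3.1632, -2.9791, 0.1250)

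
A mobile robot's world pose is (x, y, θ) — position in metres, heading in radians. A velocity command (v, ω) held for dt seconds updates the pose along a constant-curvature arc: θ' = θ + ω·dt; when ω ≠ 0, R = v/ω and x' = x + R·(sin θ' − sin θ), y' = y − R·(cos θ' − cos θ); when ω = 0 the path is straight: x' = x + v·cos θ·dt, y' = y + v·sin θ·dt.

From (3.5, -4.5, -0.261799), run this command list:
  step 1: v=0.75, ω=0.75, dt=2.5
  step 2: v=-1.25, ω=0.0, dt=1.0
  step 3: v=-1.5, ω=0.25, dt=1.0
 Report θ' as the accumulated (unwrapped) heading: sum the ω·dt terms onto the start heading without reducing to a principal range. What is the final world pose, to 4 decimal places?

(5.0602, -6.2157, 1.8632)

step 1: θ'=1.6132 (R=1.0000) → pose (4.7579, -3.4917, 1.6132)
step 2: θ'=1.6132 (straight) → pose (4.8109, -4.7406, 1.6132)
step 3: θ'=1.8632 (R=-6.0000) → pose (5.0602, -6.2157, 1.8632)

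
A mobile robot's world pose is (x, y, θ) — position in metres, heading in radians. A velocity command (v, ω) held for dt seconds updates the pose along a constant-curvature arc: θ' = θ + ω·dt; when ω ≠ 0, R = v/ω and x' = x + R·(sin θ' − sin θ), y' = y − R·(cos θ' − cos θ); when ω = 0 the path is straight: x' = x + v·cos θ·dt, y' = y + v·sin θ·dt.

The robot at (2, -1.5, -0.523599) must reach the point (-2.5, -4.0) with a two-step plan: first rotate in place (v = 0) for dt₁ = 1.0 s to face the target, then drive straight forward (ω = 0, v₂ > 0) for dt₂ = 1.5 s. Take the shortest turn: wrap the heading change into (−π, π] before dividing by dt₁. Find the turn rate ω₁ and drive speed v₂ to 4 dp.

ω₁ = -2.1109, v₂ = 3.4319

heading to target = atan2(-4−-1.5, -2.5−2) = -2.6345
Δθ = wrap(-2.6345 − -0.5236) = -2.1109; ω₁ = Δθ/dt₁ = -2.1109
distance = √((-2.5−2)² + (-4−-1.5)²) = 5.1478; v₂ = distance/dt₂ = 3.4319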